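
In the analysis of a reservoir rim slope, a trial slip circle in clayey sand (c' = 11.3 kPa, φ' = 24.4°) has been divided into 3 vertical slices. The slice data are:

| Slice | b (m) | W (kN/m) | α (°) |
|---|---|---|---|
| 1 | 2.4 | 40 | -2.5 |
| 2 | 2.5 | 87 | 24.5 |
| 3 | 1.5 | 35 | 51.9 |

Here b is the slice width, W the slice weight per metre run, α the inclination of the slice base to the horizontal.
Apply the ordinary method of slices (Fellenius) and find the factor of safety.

Ordinary method of slices: FS = Σ[c'·Δl_i + (W_i cosα_i)·tanφ'] / Σ W_i sinα_i, with Δl_i = b_i / cosα_i.
Slice 1: Δl = 2.4/cos(-2.5°) = 2.402 m; N'_1 = 40·cos(-2.5°) = 40.0; c'Δl = 27.15; W sinα = -1.7
Slice 2: Δl = 2.5/cos24.5° = 2.747 m; N'_2 = 87·cos24.5° = 79.2; c'Δl = 31.05; W sinα = 36.1
Slice 3: Δl = 1.5/cos51.9° = 2.431 m; N'_3 = 35·cos51.9° = 21.6; c'Δl = 27.47; W sinα = 27.5
Σc'Δl = 85.7 kN/m; ΣN' = 140.7 kN/m; ΣW sinα = 61.9 kN/m
Resisting = 85.7 + 140.7·tan24.4° = 85.7 + 63.8 = 149.5 kN/m
FS = 149.5 / 61.9 = 2.416

FS = 2.42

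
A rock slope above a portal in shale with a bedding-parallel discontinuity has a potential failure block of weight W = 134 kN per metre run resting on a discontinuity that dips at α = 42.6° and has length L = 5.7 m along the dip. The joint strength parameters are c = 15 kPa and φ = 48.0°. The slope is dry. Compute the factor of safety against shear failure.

Resolving the block weight along and normal to the plane and applying the Mohr–Coulomb strength on the joint:
N' = W cosα = 134·cos42.6° = 98.6 kN/m
Driving force T = W sinα = 134·sin42.6° = 90.7 kN/m
Resisting force R = c·L + N'·tanφ = 15·5.7 + 98.6·tan48.0° = 85.5 + 109.5 = 195.0 kN/m
FS = R / T = 195.0 / 90.7 = 2.150

FS = 2.15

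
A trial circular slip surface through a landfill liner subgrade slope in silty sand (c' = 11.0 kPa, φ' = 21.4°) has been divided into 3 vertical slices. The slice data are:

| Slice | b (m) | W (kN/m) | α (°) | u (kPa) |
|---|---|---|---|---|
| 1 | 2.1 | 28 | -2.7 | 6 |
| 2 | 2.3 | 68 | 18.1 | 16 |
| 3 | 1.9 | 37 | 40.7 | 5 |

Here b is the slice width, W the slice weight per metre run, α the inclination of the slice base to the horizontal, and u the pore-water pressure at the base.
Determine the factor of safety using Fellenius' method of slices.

FS = 2.27

Ordinary method of slices: FS = Σ[c'·Δl_i + (W_i cosα_i − u_i·Δl_i)·tanφ'] / Σ W_i sinα_i, with Δl_i = b_i / cosα_i.
Slice 1: Δl = 2.1/cos(-2.7°) = 2.102 m; N'_1 = 28·cos(-2.7°) − 6·2.102 = 15.4; c'Δl = 23.13; W sinα = -1.3
Slice 2: Δl = 2.3/cos18.1° = 2.420 m; N'_2 = 68·cos18.1° − 16·2.420 = 25.9; c'Δl = 26.62; W sinα = 21.1
Slice 3: Δl = 1.9/cos40.7° = 2.506 m; N'_3 = 37·cos40.7° − 5·2.506 = 15.5; c'Δl = 27.57; W sinα = 24.1
Σc'Δl = 77.3 kN/m; ΣN' = 56.8 kN/m; ΣW sinα = 43.9 kN/m
Resisting = 77.3 + 56.8·tan21.4° = 77.3 + 22.3 = 99.6 kN/m
FS = 99.6 / 43.9 = 2.266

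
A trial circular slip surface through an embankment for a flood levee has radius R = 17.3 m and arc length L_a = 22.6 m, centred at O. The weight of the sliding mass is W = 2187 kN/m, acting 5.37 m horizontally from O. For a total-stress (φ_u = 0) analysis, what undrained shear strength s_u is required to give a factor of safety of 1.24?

FS = s_u·L_a·R / (W·d), so s_u = FS·W·d / (L_a·R).
s_u = 1.24·2187·5.37 / (22.60·17.3) = 14562.8 / 390.98 = 37.25 kPa

s_u = 37.2 kPa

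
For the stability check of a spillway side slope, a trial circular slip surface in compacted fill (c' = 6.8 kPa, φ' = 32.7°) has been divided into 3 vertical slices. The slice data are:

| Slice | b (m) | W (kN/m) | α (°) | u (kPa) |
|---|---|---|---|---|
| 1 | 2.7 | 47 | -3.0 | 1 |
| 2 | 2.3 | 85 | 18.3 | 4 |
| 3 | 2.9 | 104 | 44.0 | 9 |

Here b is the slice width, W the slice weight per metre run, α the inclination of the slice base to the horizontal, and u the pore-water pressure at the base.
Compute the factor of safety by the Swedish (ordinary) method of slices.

Ordinary method of slices: FS = Σ[c'·Δl_i + (W_i cosα_i − u_i·Δl_i)·tanφ'] / Σ W_i sinα_i, with Δl_i = b_i / cosα_i.
Slice 1: Δl = 2.7/cos(-3.0°) = 2.704 m; N'_1 = 47·cos(-3.0°) − 1·2.704 = 44.2; c'Δl = 18.39; W sinα = -2.5
Slice 2: Δl = 2.3/cos18.3° = 2.423 m; N'_2 = 85·cos18.3° − 4·2.423 = 71.0; c'Δl = 16.47; W sinα = 26.7
Slice 3: Δl = 2.9/cos44.0° = 4.031 m; N'_3 = 104·cos44.0° − 9·4.031 = 38.5; c'Δl = 27.41; W sinα = 72.2
Σc'Δl = 62.3 kN/m; ΣN' = 153.8 kN/m; ΣW sinα = 96.5 kN/m
Resisting = 62.3 + 153.8·tan32.7° = 62.3 + 98.7 = 161.0 kN/m
FS = 161.0 / 96.5 = 1.669

FS = 1.67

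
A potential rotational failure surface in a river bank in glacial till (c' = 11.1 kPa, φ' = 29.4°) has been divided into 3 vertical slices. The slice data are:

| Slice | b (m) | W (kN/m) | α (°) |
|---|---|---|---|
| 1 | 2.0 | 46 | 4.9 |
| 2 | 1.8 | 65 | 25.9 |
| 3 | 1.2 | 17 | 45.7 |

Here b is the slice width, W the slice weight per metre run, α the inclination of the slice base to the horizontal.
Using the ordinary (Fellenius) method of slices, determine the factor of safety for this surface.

Ordinary method of slices: FS = Σ[c'·Δl_i + (W_i cosα_i)·tanφ'] / Σ W_i sinα_i, with Δl_i = b_i / cosα_i.
Slice 1: Δl = 2.0/cos4.9° = 2.007 m; N'_1 = 46·cos4.9° = 45.8; c'Δl = 22.28; W sinα = 3.9
Slice 2: Δl = 1.8/cos25.9° = 2.001 m; N'_2 = 65·cos25.9° = 58.5; c'Δl = 22.21; W sinα = 28.4
Slice 3: Δl = 1.2/cos45.7° = 1.718 m; N'_3 = 17·cos45.7° = 11.9; c'Δl = 19.07; W sinα = 12.2
Σc'Δl = 63.6 kN/m; ΣN' = 116.2 kN/m; ΣW sinα = 44.5 kN/m
Resisting = 63.6 + 116.2·tan29.4° = 63.6 + 65.5 = 129.0 kN/m
FS = 129.0 / 44.5 = 2.900

FS = 2.90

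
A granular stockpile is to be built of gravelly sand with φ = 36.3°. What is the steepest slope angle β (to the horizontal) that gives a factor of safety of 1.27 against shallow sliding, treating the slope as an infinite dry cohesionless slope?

β = 30.0°

For an infinite dry cohesionless slope FS = tanφ/tanβ, so tanβ = tanφ / FS.
tanβ = tan36.3° / 1.27 = 0.7346 / 1.27 = 0.5784
β = arctan(0.5784) = 30.05°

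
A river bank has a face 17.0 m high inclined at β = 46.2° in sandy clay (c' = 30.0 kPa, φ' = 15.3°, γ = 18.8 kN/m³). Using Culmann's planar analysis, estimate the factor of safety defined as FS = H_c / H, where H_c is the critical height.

FS = 1.84

H_c = (4c'/γ) · sinβ cosφ' / [1 − cos(β − φ')]
    = (4·30.0/18.8) · sin46.2°·cos15.3° / [1 − cos30.9°]
    = 6.383 · 0.6962 / 0.1419 = 31.31 m
FS = H_c / H = 31.31 / 17.0 = 1.842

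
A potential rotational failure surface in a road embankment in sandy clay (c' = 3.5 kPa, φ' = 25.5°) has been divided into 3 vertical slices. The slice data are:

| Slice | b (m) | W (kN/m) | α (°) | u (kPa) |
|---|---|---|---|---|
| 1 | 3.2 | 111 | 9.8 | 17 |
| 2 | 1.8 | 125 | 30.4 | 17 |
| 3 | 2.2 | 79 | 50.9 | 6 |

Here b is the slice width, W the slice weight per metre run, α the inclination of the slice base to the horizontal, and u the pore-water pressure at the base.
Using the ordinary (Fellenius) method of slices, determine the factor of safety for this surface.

Ordinary method of slices: FS = Σ[c'·Δl_i + (W_i cosα_i − u_i·Δl_i)·tanφ'] / Σ W_i sinα_i, with Δl_i = b_i / cosα_i.
Slice 1: Δl = 3.2/cos9.8° = 3.247 m; N'_1 = 111·cos9.8° − 17·3.247 = 54.2; c'Δl = 11.37; W sinα = 18.9
Slice 2: Δl = 1.8/cos30.4° = 2.087 m; N'_2 = 125·cos30.4° − 17·2.087 = 72.3; c'Δl = 7.30; W sinα = 63.3
Slice 3: Δl = 2.2/cos50.9° = 3.488 m; N'_3 = 79·cos50.9° − 6·3.488 = 28.9; c'Δl = 12.21; W sinα = 61.3
Σc'Δl = 30.9 kN/m; ΣN' = 155.4 kN/m; ΣW sinα = 143.5 kN/m
Resisting = 30.9 + 155.4·tan25.5° = 30.9 + 74.1 = 105.0 kN/m
FS = 105.0 / 143.5 = 0.732

FS = 0.73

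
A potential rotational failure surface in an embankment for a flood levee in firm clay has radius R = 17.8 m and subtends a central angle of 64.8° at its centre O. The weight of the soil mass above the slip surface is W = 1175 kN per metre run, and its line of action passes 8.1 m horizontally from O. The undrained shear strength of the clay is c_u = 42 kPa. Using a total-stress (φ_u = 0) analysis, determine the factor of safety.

FS = 1.58

Taking moments about the centre O, the resisting moment is provided by the undrained shear strength acting along the arc:
Arc length L_a = R·θ = 17.8·(64.8°·π/180) = 17.8·1.1310 = 20.13 m
M_R = c_u·L_a·R = 42·20.13·17.8 = 15050.2 kN·m/m
M_D = W·d = 1175·8.1 = 9517.5 kN·m/m
FS = M_R / M_D = 15050.2 / 9517.5 = 1.581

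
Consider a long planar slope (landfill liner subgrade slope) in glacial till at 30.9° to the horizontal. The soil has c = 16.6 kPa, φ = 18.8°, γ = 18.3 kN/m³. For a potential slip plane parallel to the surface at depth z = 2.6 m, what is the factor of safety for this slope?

FS = 1.36

For an infinite slope with a slip plane parallel to the surface (no pore pressure): FS = [c + γz cos²β tanφ] / [γz sinβ cosβ].
γz = 18.3·2.6 = 47.58 kN/m²
Numerator = 16.6 + 47.58·cos²30.9°·tan18.8° = 16.6 + 47.58·0.7363·0.3404 = 28.526 kPa
Denominator = 47.58·sin30.9°·cos30.9° = 47.58·0.5135·0.8581 = 20.966 kPa
FS = 28.526 / 20.966 = 1.361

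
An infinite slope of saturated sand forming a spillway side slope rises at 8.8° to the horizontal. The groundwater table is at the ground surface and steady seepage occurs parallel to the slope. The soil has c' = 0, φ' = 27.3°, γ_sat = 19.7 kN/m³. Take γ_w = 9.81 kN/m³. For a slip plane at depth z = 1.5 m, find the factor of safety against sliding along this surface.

With seepage parallel to the slope and the water table at the surface, the effective normal stress on the slip plane uses the buoyant unit weight γ' = γ_sat − γ_w while the driving shear stress uses γ_sat:
FS = [c' + γ' z cos²β tanφ'] / [γ_sat z sinβ cosβ]
(For c' = 0 this reduces to FS = (γ'/γ_sat)·tanφ'/tanβ.)
γ' = 19.7 − 9.81 = 9.89 kN/m³
Numerator = 0.0 + 9.89·1.5·cos²8.8°·tan27.3° = 0.0 + 9.89·1.5·0.9766·0.5161 = 7.478 kPa
Denominator = 19.7·1.5·sin8.8°·cos8.8° = 19.7·1.5·0.1530·0.9882 = 4.468 kPa
FS = 7.478 / 4.468 = 1.674

FS = 1.67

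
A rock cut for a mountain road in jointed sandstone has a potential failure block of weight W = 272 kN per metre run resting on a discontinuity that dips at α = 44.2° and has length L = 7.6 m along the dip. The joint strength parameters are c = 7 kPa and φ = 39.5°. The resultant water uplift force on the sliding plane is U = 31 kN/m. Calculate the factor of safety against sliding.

Resolving the block weight along and normal to the plane and applying the Mohr–Coulomb strength on the joint:
N' = W cosα − U = 272·cos44.2° − 31 = 164.0 kN/m
Driving force T = W sinα = 272·sin44.2° = 189.6 kN/m
Resisting force R = c·L + N'·tanφ = 7·7.6 + 164.0·tan39.5° = 53.2 + 135.2 = 188.4 kN/m
FS = R / T = 188.4 / 189.6 = 0.993

FS = 0.99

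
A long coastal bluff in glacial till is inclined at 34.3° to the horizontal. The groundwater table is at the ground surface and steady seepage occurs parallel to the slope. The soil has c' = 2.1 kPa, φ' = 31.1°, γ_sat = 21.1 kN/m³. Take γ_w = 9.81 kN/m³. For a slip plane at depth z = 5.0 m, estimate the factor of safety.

FS = 0.52

With seepage parallel to the slope and the water table at the surface, the effective normal stress on the slip plane uses the buoyant unit weight γ' = γ_sat − γ_w while the driving shear stress uses γ_sat:
FS = [c' + γ' z cos²β tanφ'] / [γ_sat z sinβ cosβ]
γ' = 21.1 − 9.81 = 11.29 kN/m³
Numerator = 2.1 + 11.29·5.0·cos²34.3°·tan31.1° = 2.1 + 11.29·5.0·0.6824·0.6032 = 25.339 kPa
Denominator = 21.1·5.0·sin34.3°·cos34.3° = 21.1·5.0·0.5635·0.8261 = 49.113 kPa
FS = 25.339 / 49.113 = 0.516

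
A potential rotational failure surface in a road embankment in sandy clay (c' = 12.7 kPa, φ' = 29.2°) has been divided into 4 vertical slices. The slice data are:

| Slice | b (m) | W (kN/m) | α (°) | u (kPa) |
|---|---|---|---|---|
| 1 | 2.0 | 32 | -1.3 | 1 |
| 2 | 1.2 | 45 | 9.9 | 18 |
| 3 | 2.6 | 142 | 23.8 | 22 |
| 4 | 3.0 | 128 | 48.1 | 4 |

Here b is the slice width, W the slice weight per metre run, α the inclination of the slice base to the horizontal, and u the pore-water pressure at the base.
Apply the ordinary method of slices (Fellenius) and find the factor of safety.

FS = 1.50

Ordinary method of slices: FS = Σ[c'·Δl_i + (W_i cosα_i − u_i·Δl_i)·tanφ'] / Σ W_i sinα_i, with Δl_i = b_i / cosα_i.
Slice 1: Δl = 2.0/cos(-1.3°) = 2.001 m; N'_1 = 32·cos(-1.3°) − 1·2.001 = 30.0; c'Δl = 25.41; W sinα = -0.7
Slice 2: Δl = 1.2/cos9.9° = 1.218 m; N'_2 = 45·cos9.9° − 18·1.218 = 22.4; c'Δl = 15.47; W sinα = 7.7
Slice 3: Δl = 2.6/cos23.8° = 2.842 m; N'_3 = 142·cos23.8° − 22·2.842 = 67.4; c'Δl = 36.09; W sinα = 57.3
Slice 4: Δl = 3.0/cos48.1° = 4.492 m; N'_4 = 128·cos48.1° − 4·4.492 = 67.5; c'Δl = 57.05; W sinα = 95.3
Σc'Δl = 134.0 kN/m; ΣN' = 187.3 kN/m; ΣW sinα = 159.6 kN/m
Resisting = 134.0 + 187.3·tan29.2° = 134.0 + 104.7 = 238.7 kN/m
FS = 238.7 / 159.6 = 1.496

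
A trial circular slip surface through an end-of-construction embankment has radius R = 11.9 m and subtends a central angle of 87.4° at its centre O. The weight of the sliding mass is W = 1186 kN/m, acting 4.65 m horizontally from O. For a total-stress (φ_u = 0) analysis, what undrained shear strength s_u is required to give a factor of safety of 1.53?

FS = s_u·L_a·R / (W·d), so s_u = FS·W·d / (L_a·R).
Arc length L_a = R·θ = 11.9·(87.4°·π/180) = 11.9·1.5254 = 18.15 m
s_u = 1.53·1186·4.65 / (18.15·11.9) = 8437.8 / 216.01 = 39.06 kPa

s_u = 39.1 kPa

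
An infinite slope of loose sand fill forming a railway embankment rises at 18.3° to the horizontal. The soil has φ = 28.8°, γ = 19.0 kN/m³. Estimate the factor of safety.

FS = 1.66

For a dry cohesionless infinite slope the factor of safety is FS = tanφ / tanβ.
FS = tan28.8° / tan18.3° = 0.5498 / 0.3307 = 1.662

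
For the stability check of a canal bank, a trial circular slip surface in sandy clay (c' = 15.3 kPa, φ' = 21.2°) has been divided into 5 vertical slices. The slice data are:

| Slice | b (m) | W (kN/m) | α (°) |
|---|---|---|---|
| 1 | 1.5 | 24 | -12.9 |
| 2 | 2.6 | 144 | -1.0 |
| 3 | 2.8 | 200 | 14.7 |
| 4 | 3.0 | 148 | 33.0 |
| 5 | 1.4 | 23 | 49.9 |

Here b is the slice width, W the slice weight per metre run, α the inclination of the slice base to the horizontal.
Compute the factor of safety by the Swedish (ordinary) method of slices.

FS = 2.76

Ordinary method of slices: FS = Σ[c'·Δl_i + (W_i cosα_i)·tanφ'] / Σ W_i sinα_i, with Δl_i = b_i / cosα_i.
Slice 1: Δl = 1.5/cos(-12.9°) = 1.539 m; N'_1 = 24·cos(-12.9°) = 23.4; c'Δl = 23.54; W sinα = -5.4
Slice 2: Δl = 2.6/cos(-1.0°) = 2.600 m; N'_2 = 144·cos(-1.0°) = 144.0; c'Δl = 39.79; W sinα = -2.5
Slice 3: Δl = 2.8/cos14.7° = 2.895 m; N'_3 = 200·cos14.7° = 193.5; c'Δl = 44.29; W sinα = 50.8
Slice 4: Δl = 3.0/cos33.0° = 3.577 m; N'_4 = 148·cos33.0° = 124.1; c'Δl = 54.73; W sinα = 80.6
Slice 5: Δl = 1.4/cos49.9° = 2.173 m; N'_5 = 23·cos49.9° = 14.8; c'Δl = 33.25; W sinα = 17.6
Σc'Δl = 195.6 kN/m; ΣN' = 499.8 kN/m; ΣW sinα = 141.1 kN/m
Resisting = 195.6 + 499.8·tan21.2° = 195.6 + 193.8 = 389.4 kN/m
FS = 389.4 / 141.1 = 2.760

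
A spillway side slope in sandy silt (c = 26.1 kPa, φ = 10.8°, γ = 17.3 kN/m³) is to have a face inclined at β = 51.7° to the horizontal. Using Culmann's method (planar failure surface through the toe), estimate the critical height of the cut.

H_c = 19.05 m

Culmann's analysis gives the critical failure plane at α_cr = (β + φ)/2 = (51.7 + 10.8)/2 = 31.2°, and the critical height
H_c = (4c/γ) · sinβ cosφ / [1 − cos(β − φ)]
    = (4·26.1/17.3) · sin51.7°·cos10.8° / [1 − cos(40.9°)]
    = 6.035 · 0.7848·0.9823 / [1 − 0.7559]
    = 6.035 · 0.7709 / 0.2441
    = 19.05 m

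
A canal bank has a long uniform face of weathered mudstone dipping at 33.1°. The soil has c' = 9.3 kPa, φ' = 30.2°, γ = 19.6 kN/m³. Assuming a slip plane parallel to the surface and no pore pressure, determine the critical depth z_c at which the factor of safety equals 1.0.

Setting FS = 1.00 in FS = [c' + γz cos²β tanφ'] / [γz sinβ cosβ] and solving for z:
z = c' / [γ cosβ (FS·sinβ − cosβ·tanφ')]
  = 9.3 / [19.6·cos33.1°·(1.00·sin33.1° − cos33.1°·tan30.2°)]
  = 9.3 / [19.6·0.8377·(1.00·0.5461 − 0.8377·0.5820)]
  = 9.3 / 0.9612 = 9.676 m

z_c = 9.68 m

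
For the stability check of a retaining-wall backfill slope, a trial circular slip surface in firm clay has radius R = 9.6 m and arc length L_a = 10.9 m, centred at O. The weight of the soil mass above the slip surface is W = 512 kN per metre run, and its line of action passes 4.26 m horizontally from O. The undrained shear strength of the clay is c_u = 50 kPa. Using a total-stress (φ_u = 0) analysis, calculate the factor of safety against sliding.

Taking moments about the centre O, the resisting moment is provided by the undrained shear strength acting along the arc:
M_R = c_u·L_a·R = 50·10.90·9.6 = 5232.0 kN·m/m
M_D = W·d = 512·4.26 = 2181.1 kN·m/m
FS = M_R / M_D = 5232.0 / 2181.1 = 2.399

FS = 2.40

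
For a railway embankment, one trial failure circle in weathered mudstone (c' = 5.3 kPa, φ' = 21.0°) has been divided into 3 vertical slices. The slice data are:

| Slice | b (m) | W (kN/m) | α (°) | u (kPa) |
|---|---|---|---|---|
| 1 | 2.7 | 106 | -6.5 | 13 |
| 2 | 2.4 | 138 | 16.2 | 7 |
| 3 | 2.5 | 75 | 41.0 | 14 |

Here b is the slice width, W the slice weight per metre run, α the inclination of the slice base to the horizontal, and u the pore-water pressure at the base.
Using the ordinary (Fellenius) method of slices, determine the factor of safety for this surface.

FS = 1.59

Ordinary method of slices: FS = Σ[c'·Δl_i + (W_i cosα_i − u_i·Δl_i)·tanφ'] / Σ W_i sinα_i, with Δl_i = b_i / cosα_i.
Slice 1: Δl = 2.7/cos(-6.5°) = 2.717 m; N'_1 = 106·cos(-6.5°) − 13·2.717 = 70.0; c'Δl = 14.40; W sinα = -12.0
Slice 2: Δl = 2.4/cos16.2° = 2.499 m; N'_2 = 138·cos16.2° − 7·2.499 = 115.0; c'Δl = 13.25; W sinα = 38.5
Slice 3: Δl = 2.5/cos41.0° = 3.313 m; N'_3 = 75·cos41.0° − 14·3.313 = 10.2; c'Δl = 17.56; W sinα = 49.2
Σc'Δl = 45.2 kN/m; ΣN' = 195.2 kN/m; ΣW sinα = 75.7 kN/m
Resisting = 45.2 + 195.2·tan21.0° = 45.2 + 74.9 = 120.2 kN/m
FS = 120.2 / 75.7 = 1.587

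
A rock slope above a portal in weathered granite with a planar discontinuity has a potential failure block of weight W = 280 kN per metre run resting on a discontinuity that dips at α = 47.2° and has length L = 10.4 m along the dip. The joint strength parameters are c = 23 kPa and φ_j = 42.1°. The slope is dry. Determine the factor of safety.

Resolving the block weight along and normal to the plane and applying the Mohr–Coulomb strength on the joint:
N' = W cosα = 280·cos47.2° = 190.2 kN/m
Driving force T = W sinα = 280·sin47.2° = 205.4 kN/m
Resisting force R = c·L + N'·tanφ_j = 23·10.4 + 190.2·tan42.1° = 239.2 + 171.9 = 411.1 kN/m
FS = R / T = 411.1 / 205.4 = 2.001

FS = 2.00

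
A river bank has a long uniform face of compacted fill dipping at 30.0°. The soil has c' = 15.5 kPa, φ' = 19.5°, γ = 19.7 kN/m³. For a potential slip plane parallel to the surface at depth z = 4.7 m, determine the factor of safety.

FS = 1.00

For an infinite slope with a slip plane parallel to the surface (no pore pressure): FS = [c' + γz cos²β tanφ'] / [γz sinβ cosβ].
γz = 19.7·4.7 = 92.59 kN/m²
Numerator = 15.5 + 92.59·cos²30.0°·tan19.5° = 15.5 + 92.59·0.7500·0.3541 = 40.091 kPa
Denominator = 92.59·sin30.0°·cos30.0° = 92.59·0.5000·0.8660 = 40.093 kPa
FS = 40.091 / 40.093 = 1.000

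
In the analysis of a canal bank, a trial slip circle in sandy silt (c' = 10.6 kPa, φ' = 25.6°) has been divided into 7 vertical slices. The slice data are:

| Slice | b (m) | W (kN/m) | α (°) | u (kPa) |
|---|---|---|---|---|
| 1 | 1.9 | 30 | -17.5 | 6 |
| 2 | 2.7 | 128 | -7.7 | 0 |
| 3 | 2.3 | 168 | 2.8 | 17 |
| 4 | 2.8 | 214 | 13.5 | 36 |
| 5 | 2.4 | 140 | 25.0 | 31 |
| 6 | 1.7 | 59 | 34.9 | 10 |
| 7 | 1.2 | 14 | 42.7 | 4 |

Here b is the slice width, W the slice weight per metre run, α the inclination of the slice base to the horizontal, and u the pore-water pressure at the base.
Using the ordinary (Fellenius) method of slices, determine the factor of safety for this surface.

FS = 2.90

Ordinary method of slices: FS = Σ[c'·Δl_i + (W_i cosα_i − u_i·Δl_i)·tanφ'] / Σ W_i sinα_i, with Δl_i = b_i / cosα_i.
Slice 1: Δl = 1.9/cos(-17.5°) = 1.992 m; N'_1 = 30·cos(-17.5°) − 6·1.992 = 16.7; c'Δl = 21.12; W sinα = -9.0
Slice 2: Δl = 2.7/cos(-7.7°) = 2.725 m; N'_2 = 128·cos(-7.7°) − 0·2.725 = 126.8; c'Δl = 28.88; W sinα = -17.2
Slice 3: Δl = 2.3/cos2.8° = 2.303 m; N'_3 = 168·cos2.8° − 17·2.303 = 128.7; c'Δl = 24.41; W sinα = 8.2
Slice 4: Δl = 2.8/cos13.5° = 2.880 m; N'_4 = 214·cos13.5° − 36·2.880 = 104.4; c'Δl = 30.52; W sinα = 50.0
Slice 5: Δl = 2.4/cos25.0° = 2.648 m; N'_5 = 140·cos25.0° − 31·2.648 = 44.8; c'Δl = 28.07; W sinα = 59.2
Slice 6: Δl = 1.7/cos34.9° = 2.073 m; N'_6 = 59·cos34.9° − 10·2.073 = 27.7; c'Δl = 21.97; W sinα = 33.8
Slice 7: Δl = 1.2/cos42.7° = 1.633 m; N'_7 = 14·cos42.7° − 4·1.633 = 3.8; c'Δl = 17.31; W sinα = 9.5
Σc'Δl = 172.3 kN/m; ΣN' = 452.8 kN/m; ΣW sinα = 134.4 kN/m
Resisting = 172.3 + 452.8·tan25.6° = 172.3 + 216.9 = 389.2 kN/m
FS = 389.2 / 134.4 = 2.896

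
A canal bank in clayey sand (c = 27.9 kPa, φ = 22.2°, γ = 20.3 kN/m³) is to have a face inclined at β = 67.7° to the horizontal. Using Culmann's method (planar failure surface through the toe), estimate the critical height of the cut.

Culmann's analysis gives the critical failure plane at α_cr = (β + φ)/2 = (67.7 + 22.2)/2 = 45.0°, and the critical height
H_c = (4c/γ) · sinβ cosφ / [1 − cos(β − φ)]
    = (4·27.9/20.3) · sin67.7°·cos22.2° / [1 − cos(45.5°)]
    = 5.498 · 0.9252·0.9259 / [1 − 0.7009]
    = 5.498 · 0.8566 / 0.2991
    = 15.75 m

H_c = 15.75 m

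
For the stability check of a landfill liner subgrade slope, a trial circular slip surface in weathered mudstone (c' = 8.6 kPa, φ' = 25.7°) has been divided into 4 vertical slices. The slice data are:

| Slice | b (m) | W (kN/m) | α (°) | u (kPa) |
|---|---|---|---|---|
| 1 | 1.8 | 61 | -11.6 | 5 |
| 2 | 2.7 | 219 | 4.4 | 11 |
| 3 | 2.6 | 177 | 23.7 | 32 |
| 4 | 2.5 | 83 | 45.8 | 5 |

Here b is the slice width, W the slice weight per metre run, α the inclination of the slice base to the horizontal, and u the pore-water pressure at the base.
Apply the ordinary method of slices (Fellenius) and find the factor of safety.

Ordinary method of slices: FS = Σ[c'·Δl_i + (W_i cosα_i − u_i·Δl_i)·tanφ'] / Σ W_i sinα_i, with Δl_i = b_i / cosα_i.
Slice 1: Δl = 1.8/cos(-11.6°) = 1.838 m; N'_1 = 61·cos(-11.6°) − 5·1.838 = 50.6; c'Δl = 15.80; W sinα = -12.3
Slice 2: Δl = 2.7/cos4.4° = 2.708 m; N'_2 = 219·cos4.4° − 11·2.708 = 188.6; c'Δl = 23.29; W sinα = 16.8
Slice 3: Δl = 2.6/cos23.7° = 2.839 m; N'_3 = 177·cos23.7° − 32·2.839 = 71.2; c'Δl = 24.42; W sinα = 71.1
Slice 4: Δl = 2.5/cos45.8° = 3.586 m; N'_4 = 83·cos45.8° − 5·3.586 = 39.9; c'Δl = 30.84; W sinα = 59.5
Σc'Δl = 94.4 kN/m; ΣN' = 350.3 kN/m; ΣW sinα = 135.2 kN/m
Resisting = 94.4 + 350.3·tan25.7° = 94.4 + 168.6 = 262.9 kN/m
FS = 262.9 / 135.2 = 1.945

FS = 1.94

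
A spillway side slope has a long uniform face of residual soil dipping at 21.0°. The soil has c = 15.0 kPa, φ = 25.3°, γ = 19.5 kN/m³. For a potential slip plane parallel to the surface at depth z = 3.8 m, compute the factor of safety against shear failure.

For an infinite slope with a slip plane parallel to the surface (no pore pressure): FS = [c + γz cos²β tanφ] / [γz sinβ cosβ].
γz = 19.5·3.8 = 74.10 kN/m²
Numerator = 15.0 + 74.10·cos²21.0°·tan25.3° = 15.0 + 74.10·0.8716·0.4727 = 45.528 kPa
Denominator = 74.10·sin21.0°·cos21.0° = 74.10·0.3584·0.9336 = 24.791 kPa
FS = 45.528 / 24.791 = 1.836

FS = 1.84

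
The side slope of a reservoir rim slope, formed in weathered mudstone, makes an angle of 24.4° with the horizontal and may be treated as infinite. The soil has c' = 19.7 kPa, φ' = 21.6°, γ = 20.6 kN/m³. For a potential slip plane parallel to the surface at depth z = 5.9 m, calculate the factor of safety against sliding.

FS = 1.30

For an infinite slope with a slip plane parallel to the surface (no pore pressure): FS = [c' + γz cos²β tanφ'] / [γz sinβ cosβ].
γz = 20.6·5.9 = 121.54 kN/m²
Numerator = 19.7 + 121.54·cos²24.4°·tan21.6° = 19.7 + 121.54·0.8293·0.3959 = 59.609 kPa
Denominator = 121.54·sin24.4°·cos24.4° = 121.54·0.4131·0.9107 = 45.724 kPa
FS = 59.609 / 45.724 = 1.304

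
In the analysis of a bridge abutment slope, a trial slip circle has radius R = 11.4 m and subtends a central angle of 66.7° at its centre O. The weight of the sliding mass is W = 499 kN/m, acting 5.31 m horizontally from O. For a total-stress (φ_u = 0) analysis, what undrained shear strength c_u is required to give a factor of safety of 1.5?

FS = c_u·L_a·R / (W·d), so c_u = FS·W·d / (L_a·R).
Arc length L_a = R·θ = 11.4·(66.7°·π/180) = 11.4·1.1641 = 13.27 m
c_u = 1.5·499·5.31 / (13.27·11.4) = 3974.5 / 151.29 = 26.27 kPa

c_u = 26.3 kPa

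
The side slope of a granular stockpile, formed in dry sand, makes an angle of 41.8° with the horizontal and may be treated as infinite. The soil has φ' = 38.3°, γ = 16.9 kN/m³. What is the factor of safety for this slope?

For a dry cohesionless infinite slope the factor of safety is FS = tanφ' / tanβ.
FS = tan38.3° / tan41.8° = 0.7898 / 0.8941 = 0.883

FS = 0.88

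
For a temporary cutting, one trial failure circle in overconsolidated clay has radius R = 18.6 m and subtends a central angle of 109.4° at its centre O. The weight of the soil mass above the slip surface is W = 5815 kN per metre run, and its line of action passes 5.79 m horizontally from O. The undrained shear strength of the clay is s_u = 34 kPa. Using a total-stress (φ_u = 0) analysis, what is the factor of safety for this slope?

FS = 0.67

Taking moments about the centre O, the resisting moment is provided by the undrained shear strength acting along the arc:
Arc length L_a = R·θ = 18.6·(109.4°·π/180) = 18.6·1.9094 = 35.51 m
M_R = s_u·L_a·R = 34·35.51·18.6 = 22459.5 kN·m/m
M_D = W·d = 5815·5.79 = 33668.8 kN·m/m
FS = M_R / M_D = 22459.5 / 33668.8 = 0.667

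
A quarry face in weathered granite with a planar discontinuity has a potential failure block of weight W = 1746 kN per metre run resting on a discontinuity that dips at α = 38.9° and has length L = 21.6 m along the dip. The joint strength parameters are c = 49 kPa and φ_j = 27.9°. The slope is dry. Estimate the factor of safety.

FS = 1.62

Resolving the block weight along and normal to the plane and applying the Mohr–Coulomb strength on the joint:
N' = W cosα = 1746·cos38.9° = 1358.8 kN/m
Driving force T = W sinα = 1746·sin38.9° = 1096.4 kN/m
Resisting force R = c·L + N'·tanφ_j = 49·21.6 + 1358.8·tan27.9° = 1058.4 + 719.5 = 1777.9 kN/m
FS = R / T = 1777.9 / 1096.4 = 1.622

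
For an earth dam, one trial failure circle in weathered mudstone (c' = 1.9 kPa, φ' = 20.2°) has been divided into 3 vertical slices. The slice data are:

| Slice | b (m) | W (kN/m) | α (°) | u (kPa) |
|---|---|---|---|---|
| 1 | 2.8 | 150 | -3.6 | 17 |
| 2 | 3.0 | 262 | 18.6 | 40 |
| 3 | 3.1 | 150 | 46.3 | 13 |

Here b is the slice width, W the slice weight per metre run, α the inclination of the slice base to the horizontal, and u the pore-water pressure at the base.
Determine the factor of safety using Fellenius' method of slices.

Ordinary method of slices: FS = Σ[c'·Δl_i + (W_i cosα_i − u_i·Δl_i)·tanφ'] / Σ W_i sinα_i, with Δl_i = b_i / cosα_i.
Slice 1: Δl = 2.8/cos(-3.6°) = 2.806 m; N'_1 = 150·cos(-3.6°) − 17·2.806 = 102.0; c'Δl = 5.33; W sinα = -9.4
Slice 2: Δl = 3.0/cos18.6° = 3.165 m; N'_2 = 262·cos18.6° − 40·3.165 = 121.7; c'Δl = 6.01; W sinα = 83.6
Slice 3: Δl = 3.1/cos46.3° = 4.487 m; N'_3 = 150·cos46.3° − 13·4.487 = 45.3; c'Δl = 8.53; W sinα = 108.4
Σc'Δl = 19.9 kN/m; ΣN' = 269.0 kN/m; ΣW sinα = 182.6 kN/m
Resisting = 19.9 + 269.0·tan20.2° = 19.9 + 99.0 = 118.8 kN/m
FS = 118.8 / 182.6 = 0.651

FS = 0.65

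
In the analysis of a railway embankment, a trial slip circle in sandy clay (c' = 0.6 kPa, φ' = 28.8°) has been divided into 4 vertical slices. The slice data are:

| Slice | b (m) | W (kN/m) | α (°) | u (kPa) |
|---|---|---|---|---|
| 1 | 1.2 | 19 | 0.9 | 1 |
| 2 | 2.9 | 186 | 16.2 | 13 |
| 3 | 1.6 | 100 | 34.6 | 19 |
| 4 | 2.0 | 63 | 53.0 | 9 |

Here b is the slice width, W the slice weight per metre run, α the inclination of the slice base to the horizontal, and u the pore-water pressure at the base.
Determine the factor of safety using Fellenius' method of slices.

Ordinary method of slices: FS = Σ[c'·Δl_i + (W_i cosα_i − u_i·Δl_i)·tanφ'] / Σ W_i sinα_i, with Δl_i = b_i / cosα_i.
Slice 1: Δl = 1.2/cos0.9° = 1.200 m; N'_1 = 19·cos0.9° − 1·1.200 = 17.8; c'Δl = 0.72; W sinα = 0.3
Slice 2: Δl = 2.9/cos16.2° = 3.020 m; N'_2 = 186·cos16.2° − 13·3.020 = 139.4; c'Δl = 1.81; W sinα = 51.9
Slice 3: Δl = 1.6/cos34.6° = 1.944 m; N'_3 = 100·cos34.6° − 19·1.944 = 45.4; c'Δl = 1.17; W sinα = 56.8
Slice 4: Δl = 2.0/cos53.0° = 3.323 m; N'_4 = 63·cos53.0° − 9·3.323 = 8.0; c'Δl = 1.99; W sinα = 50.3
Σc'Δl = 5.7 kN/m; ΣN' = 210.5 kN/m; ΣW sinα = 159.3 kN/m
Resisting = 5.7 + 210.5·tan28.8° = 5.7 + 115.7 = 121.4 kN/m
FS = 121.4 / 159.3 = 0.762

FS = 0.76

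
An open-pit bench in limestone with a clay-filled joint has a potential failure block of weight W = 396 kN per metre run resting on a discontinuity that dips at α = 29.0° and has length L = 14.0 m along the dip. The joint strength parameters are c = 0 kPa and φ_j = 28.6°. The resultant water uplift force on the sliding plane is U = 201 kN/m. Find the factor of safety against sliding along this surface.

Resolving the block weight along and normal to the plane and applying the Mohr–Coulomb strength on the joint:
N' = W cosα − U = 396·cos29.0° − 201 = 145.3 kN/m
Driving force T = W sinα = 396·sin29.0° = 192.0 kN/m
Resisting force R = c·L + N'·tanφ_j = 0·14.0 + 145.3·tan28.6° = 0.0 + 79.2 = 79.2 kN/m
FS = R / T = 79.2 / 192.0 = 0.413

FS = 0.41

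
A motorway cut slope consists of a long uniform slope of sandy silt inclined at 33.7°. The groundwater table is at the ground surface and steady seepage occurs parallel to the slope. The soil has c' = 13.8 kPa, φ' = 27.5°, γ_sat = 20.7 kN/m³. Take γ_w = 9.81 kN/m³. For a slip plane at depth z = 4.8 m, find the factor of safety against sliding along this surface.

FS = 0.71

With seepage parallel to the slope and the water table at the surface, the effective normal stress on the slip plane uses the buoyant unit weight γ' = γ_sat − γ_w while the driving shear stress uses γ_sat:
FS = [c' + γ' z cos²β tanφ'] / [γ_sat z sinβ cosβ]
γ' = 20.7 − 9.81 = 10.89 kN/m³
Numerator = 13.8 + 10.89·4.8·cos²33.7°·tan27.5° = 13.8 + 10.89·4.8·0.6921·0.5206 = 32.634 kPa
Denominator = 20.7·4.8·sin33.7°·cos33.7° = 20.7·4.8·0.5548·0.8320 = 45.865 kPa
FS = 32.634 / 45.865 = 0.712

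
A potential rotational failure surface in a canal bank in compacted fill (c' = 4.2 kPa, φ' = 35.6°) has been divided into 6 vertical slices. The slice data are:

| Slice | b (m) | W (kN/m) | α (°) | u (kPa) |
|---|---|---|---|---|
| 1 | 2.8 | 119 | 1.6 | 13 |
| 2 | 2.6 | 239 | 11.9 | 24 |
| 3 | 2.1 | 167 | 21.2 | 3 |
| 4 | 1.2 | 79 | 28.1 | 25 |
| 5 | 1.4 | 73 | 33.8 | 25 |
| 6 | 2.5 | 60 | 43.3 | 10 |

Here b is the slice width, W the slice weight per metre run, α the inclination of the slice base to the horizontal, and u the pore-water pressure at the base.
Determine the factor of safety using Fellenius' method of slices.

FS = 1.69

Ordinary method of slices: FS = Σ[c'·Δl_i + (W_i cosα_i − u_i·Δl_i)·tanφ'] / Σ W_i sinα_i, with Δl_i = b_i / cosα_i.
Slice 1: Δl = 2.8/cos1.6° = 2.801 m; N'_1 = 119·cos1.6° − 13·2.801 = 82.5; c'Δl = 11.76; W sinα = 3.3
Slice 2: Δl = 2.6/cos11.9° = 2.657 m; N'_2 = 239·cos11.9° − 24·2.657 = 170.1; c'Δl = 11.16; W sinα = 49.3
Slice 3: Δl = 2.1/cos21.2° = 2.252 m; N'_3 = 167·cos21.2° − 3·2.252 = 148.9; c'Δl = 9.46; W sinα = 60.4
Slice 4: Δl = 1.2/cos28.1° = 1.360 m; N'_4 = 79·cos28.1° − 25·1.360 = 35.7; c'Δl = 5.71; W sinα = 37.2
Slice 5: Δl = 1.4/cos33.8° = 1.685 m; N'_5 = 73·cos33.8° − 25·1.685 = 18.5; c'Δl = 7.08; W sinα = 40.6
Slice 6: Δl = 2.5/cos43.3° = 3.435 m; N'_6 = 60·cos43.3° − 10·3.435 = 9.3; c'Δl = 14.43; W sinα = 41.1
Σc'Δl = 59.6 kN/m; ΣN' = 465.1 kN/m; ΣW sinα = 232.0 kN/m
Resisting = 59.6 + 465.1·tan35.6° = 59.6 + 333.0 = 392.6 kN/m
FS = 392.6 / 232.0 = 1.692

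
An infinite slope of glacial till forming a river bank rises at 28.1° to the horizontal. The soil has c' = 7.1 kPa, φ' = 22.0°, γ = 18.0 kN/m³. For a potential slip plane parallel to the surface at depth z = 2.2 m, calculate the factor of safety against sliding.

FS = 1.19

For an infinite slope with a slip plane parallel to the surface (no pore pressure): FS = [c' + γz cos²β tanφ'] / [γz sinβ cosβ].
γz = 18.0·2.2 = 39.60 kN/m²
Numerator = 7.1 + 39.60·cos²28.1°·tan22.0° = 7.1 + 39.60·0.7781·0.4040 = 19.550 kPa
Denominator = 39.60·sin28.1°·cos28.1° = 39.60·0.4710·0.8821 = 16.453 kPa
FS = 19.550 / 16.453 = 1.188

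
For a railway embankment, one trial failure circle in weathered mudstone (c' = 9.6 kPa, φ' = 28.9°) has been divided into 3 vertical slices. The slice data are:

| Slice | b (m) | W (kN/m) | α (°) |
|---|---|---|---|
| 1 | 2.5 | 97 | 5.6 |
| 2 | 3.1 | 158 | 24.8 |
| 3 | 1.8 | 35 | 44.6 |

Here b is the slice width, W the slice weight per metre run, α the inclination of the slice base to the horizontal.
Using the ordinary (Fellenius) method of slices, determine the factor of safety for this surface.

FS = 2.27

Ordinary method of slices: FS = Σ[c'·Δl_i + (W_i cosα_i)·tanφ'] / Σ W_i sinα_i, with Δl_i = b_i / cosα_i.
Slice 1: Δl = 2.5/cos5.6° = 2.512 m; N'_1 = 97·cos5.6° = 96.5; c'Δl = 24.12; W sinα = 9.5
Slice 2: Δl = 3.1/cos24.8° = 3.415 m; N'_2 = 158·cos24.8° = 143.4; c'Δl = 32.78; W sinα = 66.3
Slice 3: Δl = 1.8/cos44.6° = 2.528 m; N'_3 = 35·cos44.6° = 24.9; c'Δl = 24.27; W sinα = 24.6
Σc'Δl = 81.2 kN/m; ΣN' = 264.9 kN/m; ΣW sinα = 100.3 kN/m
Resisting = 81.2 + 264.9·tan28.9° = 81.2 + 146.2 = 227.4 kN/m
FS = 227.4 / 100.3 = 2.267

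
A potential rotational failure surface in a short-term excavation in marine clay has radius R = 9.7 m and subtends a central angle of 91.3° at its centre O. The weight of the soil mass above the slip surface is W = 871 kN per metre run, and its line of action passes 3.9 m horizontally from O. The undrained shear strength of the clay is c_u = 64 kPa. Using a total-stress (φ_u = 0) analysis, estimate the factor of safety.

Taking moments about the centre O, the resisting moment is provided by the undrained shear strength acting along the arc:
Arc length L_a = R·θ = 9.7·(91.3°·π/180) = 9.7·1.5935 = 15.46 m
M_R = c_u·L_a·R = 64·15.46·9.7 = 9595.6 kN·m/m
M_D = W·d = 871·3.9 = 3396.9 kN·m/m
FS = M_R / M_D = 9595.6 / 3396.9 = 2.825

FS = 2.82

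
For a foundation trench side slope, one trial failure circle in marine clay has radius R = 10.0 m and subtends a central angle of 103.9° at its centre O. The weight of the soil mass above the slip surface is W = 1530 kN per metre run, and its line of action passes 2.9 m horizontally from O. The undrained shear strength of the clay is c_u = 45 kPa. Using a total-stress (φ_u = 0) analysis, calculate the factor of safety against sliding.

Taking moments about the centre O, the resisting moment is provided by the undrained shear strength acting along the arc:
Arc length L_a = R·θ = 10.0·(103.9°·π/180) = 10.0·1.8134 = 18.13 m
M_R = c_u·L_a·R = 45·18.13·10.0 = 8160.3 kN·m/m
M_D = W·d = 1530·2.9 = 4437.0 kN·m/m
FS = M_R / M_D = 8160.3 / 4437.0 = 1.839

FS = 1.84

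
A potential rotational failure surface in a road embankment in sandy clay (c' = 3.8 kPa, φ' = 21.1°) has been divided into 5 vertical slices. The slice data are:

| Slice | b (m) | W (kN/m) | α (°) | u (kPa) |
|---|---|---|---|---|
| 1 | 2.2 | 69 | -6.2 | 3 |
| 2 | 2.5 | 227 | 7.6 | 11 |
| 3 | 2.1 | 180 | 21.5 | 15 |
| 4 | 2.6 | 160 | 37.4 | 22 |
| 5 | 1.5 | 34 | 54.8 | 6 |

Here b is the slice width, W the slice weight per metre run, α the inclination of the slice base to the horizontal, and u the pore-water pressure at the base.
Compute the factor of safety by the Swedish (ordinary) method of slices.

Ordinary method of slices: FS = Σ[c'·Δl_i + (W_i cosα_i − u_i·Δl_i)·tanφ'] / Σ W_i sinα_i, with Δl_i = b_i / cosα_i.
Slice 1: Δl = 2.2/cos(-6.2°) = 2.213 m; N'_1 = 69·cos(-6.2°) − 3·2.213 = 62.0; c'Δl = 8.41; W sinα = -7.5
Slice 2: Δl = 2.5/cos7.6° = 2.522 m; N'_2 = 227·cos7.6° − 11·2.522 = 197.3; c'Δl = 9.58; W sinα = 30.0
Slice 3: Δl = 2.1/cos21.5° = 2.257 m; N'_3 = 180·cos21.5° − 15·2.257 = 133.6; c'Δl = 8.58; W sinα = 66.0
Slice 4: Δl = 2.6/cos37.4° = 3.273 m; N'_4 = 160·cos37.4° − 22·3.273 = 55.1; c'Δl = 12.44; W sinα = 97.2
Slice 5: Δl = 1.5/cos54.8° = 2.602 m; N'_5 = 34·cos54.8° − 6·2.602 = 4.0; c'Δl = 9.89; W sinα = 27.8
Σc'Δl = 48.9 kN/m; ΣN' = 451.9 kN/m; ΣW sinα = 213.5 kN/m
Resisting = 48.9 + 451.9·tan21.1° = 48.9 + 174.4 = 223.3 kN/m
FS = 223.3 / 213.5 = 1.046

FS = 1.05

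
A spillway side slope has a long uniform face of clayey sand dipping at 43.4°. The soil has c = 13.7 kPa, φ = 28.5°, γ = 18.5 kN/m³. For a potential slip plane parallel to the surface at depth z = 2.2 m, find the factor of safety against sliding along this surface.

For an infinite slope with a slip plane parallel to the surface (no pore pressure): FS = [c + γz cos²β tanφ] / [γz sinβ cosβ].
γz = 18.5·2.2 = 40.70 kN/m²
Numerator = 13.7 + 40.70·cos²43.4°·tan28.5° = 13.7 + 40.70·0.5279·0.5430 = 25.366 kPa
Denominator = 40.70·sin43.4°·cos43.4° = 40.70·0.6871·0.7266 = 20.318 kPa
FS = 25.366 / 20.318 = 1.248

FS = 1.25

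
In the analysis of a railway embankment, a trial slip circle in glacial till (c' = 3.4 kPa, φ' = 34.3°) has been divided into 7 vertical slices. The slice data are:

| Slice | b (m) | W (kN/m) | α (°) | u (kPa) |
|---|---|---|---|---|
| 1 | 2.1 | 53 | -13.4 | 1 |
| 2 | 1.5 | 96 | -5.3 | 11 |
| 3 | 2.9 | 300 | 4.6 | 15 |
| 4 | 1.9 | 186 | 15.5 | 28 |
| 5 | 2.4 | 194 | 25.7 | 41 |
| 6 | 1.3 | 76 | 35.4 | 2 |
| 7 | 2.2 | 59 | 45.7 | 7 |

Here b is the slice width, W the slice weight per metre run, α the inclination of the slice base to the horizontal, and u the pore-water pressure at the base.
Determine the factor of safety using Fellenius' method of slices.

Ordinary method of slices: FS = Σ[c'·Δl_i + (W_i cosα_i − u_i·Δl_i)·tanφ'] / Σ W_i sinα_i, with Δl_i = b_i / cosα_i.
Slice 1: Δl = 2.1/cos(-13.4°) = 2.159 m; N'_1 = 53·cos(-13.4°) − 1·2.159 = 49.4; c'Δl = 7.34; W sinα = -12.3
Slice 2: Δl = 1.5/cos(-5.3°) = 1.506 m; N'_2 = 96·cos(-5.3°) − 11·1.506 = 79.0; c'Δl = 5.12; W sinα = -8.9
Slice 3: Δl = 2.9/cos4.6° = 2.909 m; N'_3 = 300·cos4.6° − 15·2.909 = 255.4; c'Δl = 9.89; W sinα = 24.1
Slice 4: Δl = 1.9/cos15.5° = 1.972 m; N'_4 = 186·cos15.5° − 28·1.972 = 124.0; c'Δl = 6.70; W sinα = 49.7
Slice 5: Δl = 2.4/cos25.7° = 2.663 m; N'_5 = 194·cos25.7° − 41·2.663 = 65.6; c'Δl = 9.06; W sinα = 84.1
Slice 6: Δl = 1.3/cos35.4° = 1.595 m; N'_6 = 76·cos35.4° − 2·1.595 = 58.8; c'Δl = 5.42; W sinα = 44.0
Slice 7: Δl = 2.2/cos45.7° = 3.150 m; N'_7 = 59·cos45.7° − 7·3.150 = 19.2; c'Δl = 10.71; W sinα = 42.2
Σc'Δl = 54.2 kN/m; ΣN' = 651.4 kN/m; ΣW sinα = 223.0 kN/m
Resisting = 54.2 + 651.4·tan34.3° = 54.2 + 444.3 = 498.6 kN/m
FS = 498.6 / 223.0 = 2.236

FS = 2.24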